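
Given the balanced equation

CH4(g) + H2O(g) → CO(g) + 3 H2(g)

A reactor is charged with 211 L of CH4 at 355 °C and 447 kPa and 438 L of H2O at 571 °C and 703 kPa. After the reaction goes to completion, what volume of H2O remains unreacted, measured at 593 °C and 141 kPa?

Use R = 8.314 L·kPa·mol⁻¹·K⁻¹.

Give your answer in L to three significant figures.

n(CH4) = PV/RT = (447 × 211) / (8.314 × 628.15) = 18.06 mol
n(H2O) = PV/RT = (703 × 438) / (8.314 × 844.15) = 43.87 mol
For 18.06 mol CH4, stoichiometry requires (1/1) × 18.06 = 18.06 mol H2O; 43.87 mol is available, so CH4 is limiting.
n(H2O) consumed = (1/1) × 18.06 = 18.06 mol; remaining = 43.87 − 18.06 = 25.81 mol
V(H2O) = nRT/P = 25.81 × 8.314 × 866.15 / 141 = 1318 L

1320 L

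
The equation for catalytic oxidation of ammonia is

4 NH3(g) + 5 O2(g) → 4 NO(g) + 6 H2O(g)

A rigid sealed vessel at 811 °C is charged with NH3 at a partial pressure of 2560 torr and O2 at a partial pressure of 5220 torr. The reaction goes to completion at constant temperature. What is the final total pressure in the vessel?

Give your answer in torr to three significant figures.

8420 torr

Because the vessel is rigid and T is held at 811 °C, work the stoichiometry in partial pressures (P_i = n_iRT/V).
P(O2) required for 2560 torr of NH3 = (5/4) × 2560 = 3200 torr; available 5220 torr, so NH3 is limiting.
P(O2) remaining = 5220 − (5/4) × 2560 = 2020 torr
P(gaseous products) = (4+6)/4 × 2560 = 6400 torr
P_total at 811 °C = 2020 + 6400 = 8420 torr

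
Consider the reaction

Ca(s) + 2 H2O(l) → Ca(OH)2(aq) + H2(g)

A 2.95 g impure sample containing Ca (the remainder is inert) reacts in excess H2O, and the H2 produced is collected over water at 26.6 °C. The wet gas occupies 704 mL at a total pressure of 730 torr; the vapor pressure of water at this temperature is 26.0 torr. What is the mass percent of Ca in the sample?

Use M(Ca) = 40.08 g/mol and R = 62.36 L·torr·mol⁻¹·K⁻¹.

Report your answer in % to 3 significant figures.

P(H2) = 730 − 26.0 = 704.0 torr
n(H2) = PV/RT = (704.0 × 0.7040) / (62.36 × 299.75) = 0.02651 mol
n(Ca) = (1/1) × 0.02651 = 0.02651 mol
m(Ca) = 0.02651 × 40.08 = 1.063 g
%Ca = 1.063 / 2.95 × 100 = 36.03%

36.0 %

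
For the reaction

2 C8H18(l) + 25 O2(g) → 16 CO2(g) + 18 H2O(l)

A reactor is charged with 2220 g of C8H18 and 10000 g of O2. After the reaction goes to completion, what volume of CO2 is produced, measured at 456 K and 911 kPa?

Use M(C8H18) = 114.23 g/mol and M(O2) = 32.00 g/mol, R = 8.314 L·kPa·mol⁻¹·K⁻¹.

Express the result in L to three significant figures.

n(C8H18) = 2220 / 114.23 = 19.43 mol
n(O2) = 10000 / 32.00 = 312.5 mol
For 19.43 mol C8H18, stoichiometry requires (25/2) × 19.43 = 242.9 mol O2; 312.5 mol is available, so C8H18 is limiting.
n(CO2) = (16/2) × 19.43 = 155.4 mol
V(CO2) = nRT/P = 155.4 × 8.314 × 456 / 911 = 646.7 L

647 L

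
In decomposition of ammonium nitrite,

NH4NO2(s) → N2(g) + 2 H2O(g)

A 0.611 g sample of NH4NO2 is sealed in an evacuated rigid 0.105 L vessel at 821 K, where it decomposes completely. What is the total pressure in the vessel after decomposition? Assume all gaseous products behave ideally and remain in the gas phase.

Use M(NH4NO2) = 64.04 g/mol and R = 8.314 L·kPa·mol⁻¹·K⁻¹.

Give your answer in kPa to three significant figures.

1860 kPa

n(NH4NO2) = 0.611 / 64.04 = 0.009541 mol
n(gas produced) = (3/1) × 0.009541 = 0.02862 mol
P = nRT/V = 0.02862 × 8.314 × 821 / 0.105 = 1861 kPa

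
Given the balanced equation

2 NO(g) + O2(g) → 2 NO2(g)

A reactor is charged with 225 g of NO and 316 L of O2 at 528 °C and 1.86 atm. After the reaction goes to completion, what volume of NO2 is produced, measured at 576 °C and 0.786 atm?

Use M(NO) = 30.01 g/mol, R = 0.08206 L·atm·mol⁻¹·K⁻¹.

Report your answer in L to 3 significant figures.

n(NO) = 225 / 30.01 = 7.498 mol
n(O2) = PV/RT = (1.86 × 316) / (0.08206 × 801.15) = 8.940 mol
For 7.498 mol NO, stoichiometry requires (1/2) × 7.498 = 3.749 mol O2; 8.940 mol is available, so NO is limiting.
n(NO2) = (2/2) × 7.498 = 7.498 mol
V(NO2) = nRT/P = 7.498 × 0.08206 × 849.15 / 0.786 = 664.7 L

665 L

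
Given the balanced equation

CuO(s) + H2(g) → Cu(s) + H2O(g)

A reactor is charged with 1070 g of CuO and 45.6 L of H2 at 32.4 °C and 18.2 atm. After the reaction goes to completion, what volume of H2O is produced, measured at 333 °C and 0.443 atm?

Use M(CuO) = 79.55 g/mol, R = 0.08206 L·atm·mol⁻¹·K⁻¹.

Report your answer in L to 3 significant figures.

1510 L

n(CuO) = 1070 / 79.55 = 13.45 mol
n(H2) = PV/RT = (18.2 × 45.6) / (0.08206 × 305.55) = 33.10 mol
For 13.45 mol CuO, stoichiometry requires (1/1) × 13.45 = 13.45 mol H2; 33.10 mol is available, so CuO is limiting.
n(H2O) = (1/1) × 13.45 = 13.45 mol
V(H2O) = nRT/P = 13.45 × 0.08206 × 606.15 / 0.443 = 1510 L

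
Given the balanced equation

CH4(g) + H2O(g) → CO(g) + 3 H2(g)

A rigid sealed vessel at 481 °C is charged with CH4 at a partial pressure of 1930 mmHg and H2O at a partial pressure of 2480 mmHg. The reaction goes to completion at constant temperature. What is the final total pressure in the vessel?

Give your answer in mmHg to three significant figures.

At constant V, partial pressures at 481 °C are proportional to moles, so apply stoichiometry directly to pressures.
P(H2O) required for 1930 mmHg of CH4 = (1/1) × 1930 = 1930 mmHg; available 2480 mmHg, so CH4 is limiting.
P(H2O) remaining = 2480 − (1/1) × 1930 = 550.0 mmHg
P(gaseous products) = (1+3)/1 × 1930 = 7720 mmHg
P_total at 481 °C = 550.0 + 7720 = 8270 mmHg

8270 mmHg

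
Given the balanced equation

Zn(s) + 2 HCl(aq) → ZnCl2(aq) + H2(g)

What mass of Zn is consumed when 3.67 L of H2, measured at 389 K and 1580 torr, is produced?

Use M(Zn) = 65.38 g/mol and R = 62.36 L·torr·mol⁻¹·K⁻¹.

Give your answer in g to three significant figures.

15.6 g

n(H2) = PV/RT = (1580 × 3.67) / (62.36 × 389) = 0.2390 mol
n(Zn) = (1/1) × 0.2390 = 0.2390 mol
m(Zn) = 0.2390 × 65.38 = 15.63 g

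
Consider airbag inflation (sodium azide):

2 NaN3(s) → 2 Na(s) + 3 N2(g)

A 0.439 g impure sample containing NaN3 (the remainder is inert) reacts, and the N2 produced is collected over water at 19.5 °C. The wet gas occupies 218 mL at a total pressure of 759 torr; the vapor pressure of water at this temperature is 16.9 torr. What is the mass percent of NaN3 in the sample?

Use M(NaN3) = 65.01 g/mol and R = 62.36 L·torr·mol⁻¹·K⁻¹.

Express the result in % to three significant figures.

87.5 %

P(N2) = 759 − 16.9 = 742.1 torr
n(N2) = PV/RT = (742.1 × 0.2180) / (62.36 × 292.65) = 0.008865 mol
n(NaN3) = (2/3) × 0.008865 = 0.005910 mol
m(NaN3) = 0.005910 × 65.01 = 0.3842 g
%NaN3 = 0.3842 / 0.439 × 100 = 87.52%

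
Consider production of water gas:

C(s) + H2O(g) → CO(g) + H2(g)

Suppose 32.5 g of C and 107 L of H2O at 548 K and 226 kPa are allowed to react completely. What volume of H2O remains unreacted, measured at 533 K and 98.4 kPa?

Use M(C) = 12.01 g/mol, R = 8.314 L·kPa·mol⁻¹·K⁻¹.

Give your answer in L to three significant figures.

n(C) = 32.5 / 12.01 = 2.706 mol
n(H2O) = PV/RT = (226 × 107) / (8.314 × 548) = 5.308 mol
For 2.706 mol C, stoichiometry requires (1/1) × 2.706 = 2.706 mol H2O; 5.308 mol is available, so C is limiting.
n(H2O) consumed = (1/1) × 2.706 = 2.706 mol; remaining = 5.308 − 2.706 = 2.602 mol
V(H2O) = nRT/P = 2.602 × 8.314 × 533 / 98.4 = 117.2 L

117 L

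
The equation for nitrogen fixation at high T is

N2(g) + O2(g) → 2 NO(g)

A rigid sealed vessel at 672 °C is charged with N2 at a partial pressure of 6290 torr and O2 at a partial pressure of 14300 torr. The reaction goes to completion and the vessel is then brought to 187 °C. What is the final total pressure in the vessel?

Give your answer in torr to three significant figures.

10000 torr

With V and T fixed, P_i ∝ n_i, so the mole ratios apply directly to partial pressures at 672 °C.
P(O2) required for 6290 torr of N2 = (1/1) × 6290 = 6290 torr; available 14300 torr, so N2 is limiting.
P(O2) remaining = 14300 − (1/1) × 6290 = 8010 torr
P(gaseous products) = (2)/1 × 6290 = 12580 torr
P_total at 672 °C = 8010 + 12580 = 20590 torr
Scaling to 187 °C: P = 20590 × 460.15/945.15 = 10020 torr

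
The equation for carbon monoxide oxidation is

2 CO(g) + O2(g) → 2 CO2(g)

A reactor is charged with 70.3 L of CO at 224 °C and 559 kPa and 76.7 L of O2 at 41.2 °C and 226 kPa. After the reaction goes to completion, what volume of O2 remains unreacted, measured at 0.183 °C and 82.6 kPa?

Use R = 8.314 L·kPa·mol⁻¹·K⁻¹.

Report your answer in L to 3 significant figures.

n(CO) = PV/RT = (559 × 70.3) / (8.314 × 497.15) = 9.508 mol
n(O2) = PV/RT = (226 × 76.7) / (8.314 × 314.35) = 6.633 mol
For 9.508 mol CO, stoichiometry requires (1/2) × 9.508 = 4.754 mol O2; 6.633 mol is available, so CO is limiting.
n(O2) consumed = (1/2) × 9.508 = 4.754 mol; remaining = 6.633 − 4.754 = 1.879 mol
V(O2) = nRT/P = 1.879 × 8.314 × 273.333 / 82.6 = 51.70 L

51.7 L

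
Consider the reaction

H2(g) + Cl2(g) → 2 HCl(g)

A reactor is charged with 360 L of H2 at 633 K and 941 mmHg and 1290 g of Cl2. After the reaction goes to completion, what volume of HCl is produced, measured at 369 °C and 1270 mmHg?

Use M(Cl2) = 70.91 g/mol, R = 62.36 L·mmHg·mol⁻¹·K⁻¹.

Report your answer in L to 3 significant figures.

541 L

n(H2) = PV/RT = (941 × 360) / (62.36 × 633) = 8.582 mol
n(Cl2) = 1290 / 70.91 = 18.19 mol
For 8.582 mol H2, stoichiometry requires (1/1) × 8.582 = 8.582 mol Cl2; 18.19 mol is available, so H2 is limiting.
n(HCl) = (2/1) × 8.582 = 17.16 mol
V(HCl) = nRT/P = 17.16 × 62.36 × 642.15 / 1270 = 541.1 L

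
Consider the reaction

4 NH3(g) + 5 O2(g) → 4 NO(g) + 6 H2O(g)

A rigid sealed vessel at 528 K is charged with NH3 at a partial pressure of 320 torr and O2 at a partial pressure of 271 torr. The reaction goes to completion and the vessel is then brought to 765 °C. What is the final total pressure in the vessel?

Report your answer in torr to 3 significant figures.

With V and T fixed, P_i ∝ n_i, so the mole ratios apply directly to partial pressures at 528 K.
P(O2) required for 320 torr of NH3 = (5/4) × 320 = 400.0 torr; available 271 torr, so O2 is limiting.
P(NH3) remaining = 320 − (4/5) × 271 = 103.2 torr
P(gaseous products) = (4+6)/5 × 271 = 542.0 torr
P_total at 528 K = 103.2 + 542.0 = 645.2 torr
Scaling to 765 °C: P = 645.2 × 1038.15/528 = 1269 torr

1270 torr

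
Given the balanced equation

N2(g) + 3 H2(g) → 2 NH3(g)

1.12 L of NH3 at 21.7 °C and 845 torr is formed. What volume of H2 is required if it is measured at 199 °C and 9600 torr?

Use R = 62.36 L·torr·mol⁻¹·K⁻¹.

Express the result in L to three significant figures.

n(NH3) = PV/RT = (845 × 1.12) / (62.36 × 294.85) = 0.05147 mol
n(H2) = (3/2) × 0.05147 = 0.07720 mol
V = nRT/P = 0.07720 × 62.36 × 472.15 / 9600 = 0.2368 L

0.237 L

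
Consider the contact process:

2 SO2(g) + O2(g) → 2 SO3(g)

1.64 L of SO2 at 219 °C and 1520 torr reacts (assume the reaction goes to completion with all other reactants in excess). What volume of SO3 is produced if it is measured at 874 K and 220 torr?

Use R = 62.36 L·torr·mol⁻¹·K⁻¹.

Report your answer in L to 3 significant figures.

20.1 L

n(SO2) = PV/RT = (1520 × 1.64) / (62.36 × 492.15) = 0.08122 mol
n(SO3) = (2/2) × 0.08122 = 0.08122 mol
V = nRT/P = 0.08122 × 62.36 × 874 / 220 = 20.12 L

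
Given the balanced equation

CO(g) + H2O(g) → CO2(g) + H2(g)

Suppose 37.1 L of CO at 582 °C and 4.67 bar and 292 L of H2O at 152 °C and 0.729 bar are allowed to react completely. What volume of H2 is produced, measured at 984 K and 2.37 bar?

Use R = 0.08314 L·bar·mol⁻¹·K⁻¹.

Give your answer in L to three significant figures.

n(CO) = PV/RT = (4.67 × 37.1) / (0.08314 × 855.15) = 2.437 mol
n(H2O) = PV/RT = (0.729 × 292) / (0.08314 × 425.15) = 6.022 mol
For 2.437 mol CO, stoichiometry requires (1/1) × 2.437 = 2.437 mol H2O; 6.022 mol is available, so CO is limiting.
n(H2) = (1/1) × 2.437 = 2.437 mol
V(H2) = nRT/P = 2.437 × 0.08314 × 984 / 2.37 = 84.12 L

84.1 L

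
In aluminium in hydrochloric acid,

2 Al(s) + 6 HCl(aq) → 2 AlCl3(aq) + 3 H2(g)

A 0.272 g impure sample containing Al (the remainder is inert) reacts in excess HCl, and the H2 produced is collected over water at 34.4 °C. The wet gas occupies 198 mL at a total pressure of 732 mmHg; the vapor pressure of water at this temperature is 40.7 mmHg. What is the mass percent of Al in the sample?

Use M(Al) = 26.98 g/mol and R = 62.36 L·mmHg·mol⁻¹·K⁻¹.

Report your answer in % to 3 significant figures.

47.2 %

P(H2) = 732 − 40.7 = 691.3 mmHg
n(H2) = PV/RT = (691.3 × 0.1980) / (62.36 × 307.55) = 0.007137 mol
n(Al) = (2/3) × 0.007137 = 0.004758 mol
m(Al) = 0.004758 × 26.98 = 0.1284 g
%Al = 0.1284 / 0.272 × 100 = 47.21%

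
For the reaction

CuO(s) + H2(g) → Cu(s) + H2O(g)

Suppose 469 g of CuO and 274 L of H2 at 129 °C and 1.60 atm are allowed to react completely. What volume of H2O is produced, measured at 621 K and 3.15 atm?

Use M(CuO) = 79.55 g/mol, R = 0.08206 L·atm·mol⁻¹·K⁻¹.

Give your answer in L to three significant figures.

n(CuO) = 469 / 79.55 = 5.896 mol
n(H2) = PV/RT = (1.60 × 274) / (0.08206 × 402.15) = 13.28 mol
For 5.896 mol CuO, stoichiometry requires (1/1) × 5.896 = 5.896 mol H2; 13.28 mol is available, so CuO is limiting.
n(H2O) = (1/1) × 5.896 = 5.896 mol
V(H2O) = nRT/P = 5.896 × 0.08206 × 621 / 3.15 = 95.38 L

95.4 L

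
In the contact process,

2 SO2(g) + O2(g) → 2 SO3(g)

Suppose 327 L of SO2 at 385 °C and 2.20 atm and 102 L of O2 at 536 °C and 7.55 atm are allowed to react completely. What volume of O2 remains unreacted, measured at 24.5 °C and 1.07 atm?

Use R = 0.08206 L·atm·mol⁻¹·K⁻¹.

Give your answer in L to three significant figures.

n(SO2) = PV/RT = (2.20 × 327) / (0.08206 × 658.15) = 13.32 mol
n(O2) = PV/RT = (7.55 × 102) / (0.08206 × 809.15) = 11.60 mol
For 13.32 mol SO2, stoichiometry requires (1/2) × 13.32 = 6.660 mol O2; 11.60 mol is available, so SO2 is limiting.
n(O2) consumed = (1/2) × 13.32 = 6.660 mol; remaining = 11.60 − 6.660 = 4.940 mol
V(O2) = nRT/P = 4.940 × 0.08206 × 297.65 / 1.07 = 112.8 L

113 L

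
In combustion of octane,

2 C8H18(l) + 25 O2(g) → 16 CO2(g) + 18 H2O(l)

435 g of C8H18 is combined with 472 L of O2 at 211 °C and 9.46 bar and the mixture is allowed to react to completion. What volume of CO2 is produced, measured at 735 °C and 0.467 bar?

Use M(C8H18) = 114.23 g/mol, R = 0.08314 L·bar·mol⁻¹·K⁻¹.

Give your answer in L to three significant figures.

5470 L

n(C8H18) = 435 / 114.23 = 3.808 mol
n(O2) = PV/RT = (9.46 × 472) / (0.08314 × 484.15) = 110.9 mol
For 3.808 mol C8H18, stoichiometry requires (25/2) × 3.808 = 47.60 mol O2; 110.9 mol is available, so C8H18 is limiting.
n(CO2) = (16/2) × 3.808 = 30.46 mol
V(CO2) = nRT/P = 30.46 × 0.08314 × 1008.15 / 0.467 = 5467 L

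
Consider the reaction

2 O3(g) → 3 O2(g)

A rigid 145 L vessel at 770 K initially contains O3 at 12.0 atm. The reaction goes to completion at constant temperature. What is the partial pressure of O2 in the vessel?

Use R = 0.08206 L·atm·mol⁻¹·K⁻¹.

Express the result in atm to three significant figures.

18.0 atm

n(O3)₀ = PV/RT = (12.0 × 145) / (0.08206 × 770) = 27.54 mol
n(O2) = (3/2) × 27.54 = 41.31 mol
P(O2) = nRT/V = 41.31 × 0.08206 × 770 / 145 = 18.00 atm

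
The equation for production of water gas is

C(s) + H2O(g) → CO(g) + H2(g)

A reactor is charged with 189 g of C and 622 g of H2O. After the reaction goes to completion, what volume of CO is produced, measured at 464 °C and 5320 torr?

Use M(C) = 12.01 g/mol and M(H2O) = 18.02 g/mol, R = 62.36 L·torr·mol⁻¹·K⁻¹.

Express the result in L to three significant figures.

n(C) = 189 / 12.01 = 15.74 mol
n(H2O) = 622 / 18.02 = 34.52 mol
For 15.74 mol C, stoichiometry requires (1/1) × 15.74 = 15.74 mol H2O; 34.52 mol is available, so C is limiting.
n(CO) = (1/1) × 15.74 = 15.74 mol
V(CO) = nRT/P = 15.74 × 62.36 × 737.15 / 5320 = 136.0 L

136 L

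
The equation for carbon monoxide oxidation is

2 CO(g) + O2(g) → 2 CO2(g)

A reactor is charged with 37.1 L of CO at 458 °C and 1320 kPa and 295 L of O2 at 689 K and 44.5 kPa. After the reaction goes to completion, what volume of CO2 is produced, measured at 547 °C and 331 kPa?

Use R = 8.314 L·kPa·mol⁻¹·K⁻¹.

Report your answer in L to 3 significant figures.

n(CO) = PV/RT = (1320 × 37.1) / (8.314 × 731.15) = 8.056 mol
n(O2) = PV/RT = (44.5 × 295) / (8.314 × 689) = 2.292 mol
For 8.056 mol CO, stoichiometry requires (1/2) × 8.056 = 4.028 mol O2; 2.292 mol is available, so O2 is limiting.
n(CO2) = (2/1) × 2.292 = 4.584 mol
V(CO2) = nRT/P = 4.584 × 8.314 × 820.15 / 331 = 94.43 L

94.4 L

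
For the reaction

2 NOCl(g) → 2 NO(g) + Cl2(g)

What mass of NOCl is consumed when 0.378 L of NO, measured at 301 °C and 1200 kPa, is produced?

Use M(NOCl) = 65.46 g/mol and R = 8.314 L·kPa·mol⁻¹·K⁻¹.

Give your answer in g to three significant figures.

n(NO) = PV/RT = (1200 × 0.378) / (8.314 × 574.15) = 0.09502 mol
n(NOCl) = (2/2) × 0.09502 = 0.09502 mol
m(NOCl) = 0.09502 × 65.46 = 6.220 g

6.22 g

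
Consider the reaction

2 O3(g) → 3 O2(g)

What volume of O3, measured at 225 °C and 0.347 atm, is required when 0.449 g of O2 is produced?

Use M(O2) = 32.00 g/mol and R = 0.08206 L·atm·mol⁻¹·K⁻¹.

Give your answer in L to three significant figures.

1.10 L

n(O2) = 0.4490 / 32.00 = 0.01403 mol
n(O3) = (2/3) × 0.01403 = 0.009353 mol
V = nRT/P = 0.009353 × 0.08206 × 498.15 / 0.347 = 1.102 L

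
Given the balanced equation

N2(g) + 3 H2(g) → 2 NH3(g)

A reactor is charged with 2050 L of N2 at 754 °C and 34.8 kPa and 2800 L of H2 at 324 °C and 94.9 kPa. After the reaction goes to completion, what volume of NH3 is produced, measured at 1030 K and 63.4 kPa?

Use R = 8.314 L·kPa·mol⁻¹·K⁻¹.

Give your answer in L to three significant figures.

n(N2) = PV/RT = (34.8 × 2050) / (8.314 × 1027.15) = 8.354 mol
n(H2) = PV/RT = (94.9 × 2800) / (8.314 × 597.15) = 53.52 mol
For 8.354 mol N2, stoichiometry requires (3/1) × 8.354 = 25.06 mol H2; 53.52 mol is available, so N2 is limiting.
n(NH3) = (2/1) × 8.354 = 16.71 mol
V(NH3) = nRT/P = 16.71 × 8.314 × 1030 / 63.4 = 2257 L

2260 L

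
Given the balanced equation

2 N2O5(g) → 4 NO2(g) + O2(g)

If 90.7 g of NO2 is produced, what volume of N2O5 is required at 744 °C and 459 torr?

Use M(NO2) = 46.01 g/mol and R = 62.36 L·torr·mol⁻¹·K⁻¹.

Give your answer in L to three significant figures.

136 L

n(NO2) = 90.70 / 46.01 = 1.971 mol
n(N2O5) = (2/4) × 1.971 = 0.9855 mol
V = nRT/P = 0.9855 × 62.36 × 1017.15 / 459 = 136.2 L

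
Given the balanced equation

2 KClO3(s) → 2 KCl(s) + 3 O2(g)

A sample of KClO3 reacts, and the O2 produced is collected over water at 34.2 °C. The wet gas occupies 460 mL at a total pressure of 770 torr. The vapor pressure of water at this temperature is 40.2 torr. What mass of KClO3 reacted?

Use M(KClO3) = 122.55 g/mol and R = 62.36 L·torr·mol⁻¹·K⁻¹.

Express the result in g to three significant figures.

P(O2) = 770 − 40.2 = 729.8 torr
n(O2) = PV/RT = (729.8 × 0.4600) / (62.36 × 307.35) = 0.01752 mol
n(KClO3) = (2/3) × 0.01752 = 0.01168 mol
m(KClO3) = 0.01168 × 122.55 = 1.431 g

1.43 g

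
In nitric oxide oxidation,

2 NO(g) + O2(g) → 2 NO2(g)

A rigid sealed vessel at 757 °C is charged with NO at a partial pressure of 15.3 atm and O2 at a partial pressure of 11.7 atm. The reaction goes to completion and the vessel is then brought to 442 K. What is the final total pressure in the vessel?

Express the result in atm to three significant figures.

Because the vessel is rigid and T is held at 757 °C, work the stoichiometry in partial pressures (P_i = n_iRT/V).
P(O2) required for 15.3 atm of NO = (1/2) × 15.3 = 7.650 atm; available 11.7 atm, so NO is limiting.
P(O2) remaining = 11.7 − (1/2) × 15.3 = 4.050 atm
P(gaseous products) = (2)/2 × 15.3 = 15.30 atm
P_total at 757 °C = 4.050 + 15.30 = 19.35 atm
Scaling to 442 K: P = 19.35 × 442/1030.15 = 8.302 atm

8.30 atm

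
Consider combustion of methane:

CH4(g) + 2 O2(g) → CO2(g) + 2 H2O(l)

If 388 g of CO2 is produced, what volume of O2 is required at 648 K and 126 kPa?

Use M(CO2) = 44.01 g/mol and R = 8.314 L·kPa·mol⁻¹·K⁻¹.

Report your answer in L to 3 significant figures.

754 L

n(CO2) = 388.0 / 44.01 = 8.816 mol
n(O2) = (2/1) × 8.816 = 17.63 mol
V = nRT/P = 17.63 × 8.314 × 648 / 126 = 753.8 L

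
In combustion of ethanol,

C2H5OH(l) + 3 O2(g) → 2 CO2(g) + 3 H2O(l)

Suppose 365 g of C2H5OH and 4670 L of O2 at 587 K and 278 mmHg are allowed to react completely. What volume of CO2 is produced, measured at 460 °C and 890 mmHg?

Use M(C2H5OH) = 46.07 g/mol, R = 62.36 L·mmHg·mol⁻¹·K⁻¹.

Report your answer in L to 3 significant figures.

n(C2H5OH) = 365 / 46.07 = 7.923 mol
n(O2) = PV/RT = (278 × 4670) / (62.36 × 587) = 35.47 mol
For 7.923 mol C2H5OH, stoichiometry requires (3/1) × 7.923 = 23.77 mol O2; 35.47 mol is available, so C2H5OH is limiting.
n(CO2) = (2/1) × 7.923 = 15.85 mol
V(CO2) = nRT/P = 15.85 × 62.36 × 733.15 / 890 = 814.2 L

814 L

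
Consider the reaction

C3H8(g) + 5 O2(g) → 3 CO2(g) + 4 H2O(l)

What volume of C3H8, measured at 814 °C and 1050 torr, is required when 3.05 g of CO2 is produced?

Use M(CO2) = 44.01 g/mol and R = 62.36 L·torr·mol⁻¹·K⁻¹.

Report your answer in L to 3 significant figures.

1.49 L

n(CO2) = 3.050 / 44.01 = 0.06930 mol
n(C3H8) = (1/3) × 0.06930 = 0.02310 mol
V = nRT/P = 0.02310 × 62.36 × 1087.15 / 1050 = 1.491 L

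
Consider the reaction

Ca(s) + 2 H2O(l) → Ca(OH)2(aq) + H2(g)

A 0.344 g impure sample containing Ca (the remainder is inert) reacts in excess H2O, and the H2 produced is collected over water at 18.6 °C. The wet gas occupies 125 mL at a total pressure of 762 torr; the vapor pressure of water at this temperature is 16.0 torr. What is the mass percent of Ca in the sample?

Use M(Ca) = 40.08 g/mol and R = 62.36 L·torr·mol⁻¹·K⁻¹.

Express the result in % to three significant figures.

59.7 %

P(H2) = 762 − 16.0 = 746.0 torr
n(H2) = PV/RT = (746.0 × 0.1250) / (62.36 × 291.75) = 0.005125 mol
n(Ca) = (1/1) × 0.005125 = 0.005125 mol
m(Ca) = 0.005125 × 40.08 = 0.2054 g
%Ca = 0.2054 / 0.344 × 100 = 59.71%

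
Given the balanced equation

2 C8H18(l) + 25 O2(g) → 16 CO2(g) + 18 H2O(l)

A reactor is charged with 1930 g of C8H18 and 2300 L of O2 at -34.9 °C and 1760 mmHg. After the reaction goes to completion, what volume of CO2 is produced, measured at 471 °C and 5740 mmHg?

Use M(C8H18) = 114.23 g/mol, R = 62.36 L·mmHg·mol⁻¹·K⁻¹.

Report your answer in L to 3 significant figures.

n(C8H18) = 1930 / 114.23 = 16.90 mol
n(O2) = PV/RT = (1760 × 2300) / (62.36 × 238.25) = 272.5 mol
For 16.90 mol C8H18, stoichiometry requires (25/2) × 16.90 = 211.2 mol O2; 272.5 mol is available, so C8H18 is limiting.
n(CO2) = (16/2) × 16.90 = 135.2 mol
V(CO2) = nRT/P = 135.2 × 62.36 × 744.15 / 5740 = 1093 L

1090 L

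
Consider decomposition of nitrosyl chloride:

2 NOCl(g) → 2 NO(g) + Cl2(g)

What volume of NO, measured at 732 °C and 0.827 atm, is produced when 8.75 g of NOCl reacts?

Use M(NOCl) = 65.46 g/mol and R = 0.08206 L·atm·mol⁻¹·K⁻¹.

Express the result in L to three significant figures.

n(NOCl) = 8.750 / 65.46 = 0.1337 mol
n(NO) = (2/2) × 0.1337 = 0.1337 mol
V = nRT/P = 0.1337 × 0.08206 × 1005.15 / 0.827 = 13.33 L

13.3 L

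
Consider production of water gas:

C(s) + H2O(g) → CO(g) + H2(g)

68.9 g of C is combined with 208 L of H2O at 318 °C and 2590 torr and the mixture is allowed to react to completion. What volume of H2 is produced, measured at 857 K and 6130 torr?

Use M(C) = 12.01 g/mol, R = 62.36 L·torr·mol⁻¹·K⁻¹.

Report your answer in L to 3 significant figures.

50.0 L

n(C) = 68.9 / 12.01 = 5.737 mol
n(H2O) = PV/RT = (2590 × 208) / (62.36 × 591.15) = 14.61 mol
For 5.737 mol C, stoichiometry requires (1/1) × 5.737 = 5.737 mol H2O; 14.61 mol is available, so C is limiting.
n(H2) = (1/1) × 5.737 = 5.737 mol
V(H2) = nRT/P = 5.737 × 62.36 × 857 / 6130 = 50.02 L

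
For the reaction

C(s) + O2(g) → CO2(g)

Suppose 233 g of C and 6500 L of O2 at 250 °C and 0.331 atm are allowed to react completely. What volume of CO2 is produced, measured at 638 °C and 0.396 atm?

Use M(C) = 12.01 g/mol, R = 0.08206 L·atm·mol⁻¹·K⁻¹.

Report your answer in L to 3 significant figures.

3660 L

n(C) = 233 / 12.01 = 19.40 mol
n(O2) = PV/RT = (0.331 × 6500) / (0.08206 × 523.15) = 50.12 mol
For 19.40 mol C, stoichiometry requires (1/1) × 19.40 = 19.40 mol O2; 50.12 mol is available, so C is limiting.
n(CO2) = (1/1) × 19.40 = 19.40 mol
V(CO2) = nRT/P = 19.40 × 0.08206 × 911.15 / 0.396 = 3663 L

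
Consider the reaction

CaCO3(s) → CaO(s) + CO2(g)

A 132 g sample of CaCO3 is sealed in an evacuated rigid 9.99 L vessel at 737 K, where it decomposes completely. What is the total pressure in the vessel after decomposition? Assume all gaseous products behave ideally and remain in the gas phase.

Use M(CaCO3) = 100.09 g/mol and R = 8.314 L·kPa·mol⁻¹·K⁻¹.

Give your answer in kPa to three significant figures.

809 kPa

n(CaCO3) = 132 / 100.09 = 1.319 mol
n(gas produced) = (1/1) × 1.319 = 1.319 mol
P = nRT/V = 1.319 × 8.314 × 737 / 9.99 = 809.0 kPa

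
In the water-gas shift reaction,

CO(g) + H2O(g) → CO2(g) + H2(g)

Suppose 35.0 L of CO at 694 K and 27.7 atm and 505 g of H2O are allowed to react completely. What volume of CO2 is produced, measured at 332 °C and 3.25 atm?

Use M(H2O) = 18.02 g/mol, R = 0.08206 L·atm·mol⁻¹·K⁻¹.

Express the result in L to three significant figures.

n(CO) = PV/RT = (27.7 × 35.0) / (0.08206 × 694) = 17.02 mol
n(H2O) = 505 / 18.02 = 28.02 mol
For 17.02 mol CO, stoichiometry requires (1/1) × 17.02 = 17.02 mol H2O; 28.02 mol is available, so CO is limiting.
n(CO2) = (1/1) × 17.02 = 17.02 mol
V(CO2) = nRT/P = 17.02 × 0.08206 × 605.15 / 3.25 = 260.1 L

260 L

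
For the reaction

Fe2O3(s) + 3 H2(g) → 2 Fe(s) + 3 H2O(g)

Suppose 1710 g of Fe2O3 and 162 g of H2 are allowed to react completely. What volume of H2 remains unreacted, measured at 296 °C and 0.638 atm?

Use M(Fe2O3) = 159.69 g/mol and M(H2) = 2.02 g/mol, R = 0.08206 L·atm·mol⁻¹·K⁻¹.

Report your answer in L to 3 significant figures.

3520 L

n(Fe2O3) = 1710 / 159.69 = 10.71 mol
n(H2) = 162 / 2.02 = 80.20 mol
For 10.71 mol Fe2O3, stoichiometry requires (3/1) × 10.71 = 32.13 mol H2; 80.20 mol is available, so Fe2O3 is limiting.
n(H2) consumed = (3/1) × 10.71 = 32.13 mol; remaining = 80.20 − 32.13 = 48.07 mol
V(H2) = nRT/P = 48.07 × 0.08206 × 569.15 / 0.638 = 3519 L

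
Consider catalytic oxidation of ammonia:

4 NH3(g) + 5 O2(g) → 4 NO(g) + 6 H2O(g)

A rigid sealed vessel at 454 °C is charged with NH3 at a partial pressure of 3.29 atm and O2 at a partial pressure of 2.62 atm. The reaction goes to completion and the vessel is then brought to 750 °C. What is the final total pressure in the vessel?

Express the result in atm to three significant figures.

9.05 atm

With V and T fixed, P_i ∝ n_i, so the mole ratios apply directly to partial pressures at 454 °C.
P(O2) required for 3.29 atm of NH3 = (5/4) × 3.29 = 4.112 atm; available 2.62 atm, so O2 is limiting.
P(NH3) remaining = 3.29 − (4/5) × 2.62 = 1.194 atm
P(gaseous products) = (4+6)/5 × 2.62 = 5.240 atm
P_total at 454 °C = 1.194 + 5.240 = 6.434 atm
Scaling to 750 °C: P = 6.434 × 1023.15/727.15 = 9.053 atm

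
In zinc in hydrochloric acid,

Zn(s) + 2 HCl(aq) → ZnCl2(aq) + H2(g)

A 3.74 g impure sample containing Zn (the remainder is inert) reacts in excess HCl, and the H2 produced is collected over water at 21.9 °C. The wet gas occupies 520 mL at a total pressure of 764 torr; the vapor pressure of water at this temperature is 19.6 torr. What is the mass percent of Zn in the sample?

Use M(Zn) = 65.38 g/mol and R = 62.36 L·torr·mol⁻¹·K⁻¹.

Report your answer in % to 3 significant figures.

36.8 %

P(H2) = 764 − 19.6 = 744.4 torr
n(H2) = PV/RT = (744.4 × 0.5200) / (62.36 × 295.05) = 0.02104 mol
n(Zn) = (1/1) × 0.02104 = 0.02104 mol
m(Zn) = 0.02104 × 65.38 = 1.376 g
%Zn = 1.376 / 3.74 × 100 = 36.79%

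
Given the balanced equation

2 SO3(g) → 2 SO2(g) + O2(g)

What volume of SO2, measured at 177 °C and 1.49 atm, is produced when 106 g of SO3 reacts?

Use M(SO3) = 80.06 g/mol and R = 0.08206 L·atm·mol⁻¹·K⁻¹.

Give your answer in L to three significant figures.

n(SO3) = 106.0 / 80.06 = 1.324 mol
n(SO2) = (2/2) × 1.324 = 1.324 mol
V = nRT/P = 1.324 × 0.08206 × 450.15 / 1.49 = 32.82 L

32.8 L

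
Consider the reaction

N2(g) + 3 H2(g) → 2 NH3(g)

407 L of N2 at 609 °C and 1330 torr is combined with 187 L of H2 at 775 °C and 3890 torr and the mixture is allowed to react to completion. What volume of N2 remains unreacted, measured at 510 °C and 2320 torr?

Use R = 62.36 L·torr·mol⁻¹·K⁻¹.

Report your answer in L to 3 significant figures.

n(N2) = PV/RT = (1330 × 407) / (62.36 × 882.15) = 9.840 mol
n(H2) = PV/RT = (3890 × 187) / (62.36 × 1048.15) = 11.13 mol
For 9.840 mol N2, stoichiometry requires (3/1) × 9.840 = 29.52 mol H2; 11.13 mol is available, so H2 is limiting.
n(N2) consumed = (1/3) × 11.13 = 3.710 mol; remaining = 9.840 − 3.710 = 6.130 mol
V(N2) = nRT/P = 6.130 × 62.36 × 783.15 / 2320 = 129.0 L

129 L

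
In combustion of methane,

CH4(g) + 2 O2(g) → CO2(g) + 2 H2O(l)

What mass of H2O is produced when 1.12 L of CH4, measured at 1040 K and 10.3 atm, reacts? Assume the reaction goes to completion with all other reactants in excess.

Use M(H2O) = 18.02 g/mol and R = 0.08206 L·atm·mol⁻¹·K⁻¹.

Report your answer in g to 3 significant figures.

4.87 g

n(CH4) = PV/RT = (10.3 × 1.12) / (0.08206 × 1040) = 0.1352 mol
n(H2O) = (2/1) × 0.1352 = 0.2704 mol
m(H2O) = 0.2704 × 18.02 = 4.873 g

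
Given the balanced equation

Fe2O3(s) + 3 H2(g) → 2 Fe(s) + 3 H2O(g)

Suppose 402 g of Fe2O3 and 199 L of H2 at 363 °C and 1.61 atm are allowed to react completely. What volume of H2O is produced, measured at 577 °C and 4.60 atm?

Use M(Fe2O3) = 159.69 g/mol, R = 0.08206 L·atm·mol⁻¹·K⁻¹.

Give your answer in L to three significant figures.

93.1 L

n(Fe2O3) = 402 / 159.69 = 2.517 mol
n(H2) = PV/RT = (1.61 × 199) / (0.08206 × 636.15) = 6.137 mol
For 2.517 mol Fe2O3, stoichiometry requires (3/1) × 2.517 = 7.551 mol H2; 6.137 mol is available, so H2 is limiting.
n(H2O) = (3/3) × 6.137 = 6.137 mol
V(H2O) = nRT/P = 6.137 × 0.08206 × 850.15 / 4.60 = 93.07 L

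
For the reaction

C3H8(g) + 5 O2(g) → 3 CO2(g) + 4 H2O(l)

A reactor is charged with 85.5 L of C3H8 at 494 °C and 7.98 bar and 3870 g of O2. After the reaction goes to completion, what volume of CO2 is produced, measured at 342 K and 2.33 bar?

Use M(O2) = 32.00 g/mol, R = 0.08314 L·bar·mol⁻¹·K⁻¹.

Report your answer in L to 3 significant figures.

392 L

n(C3H8) = PV/RT = (7.98 × 85.5) / (0.08314 × 767.15) = 10.70 mol
n(O2) = 3870 / 32.00 = 120.9 mol
For 10.70 mol C3H8, stoichiometry requires (5/1) × 10.70 = 53.50 mol O2; 120.9 mol is available, so C3H8 is limiting.
n(CO2) = (3/1) × 10.70 = 32.10 mol
V(CO2) = nRT/P = 32.10 × 0.08314 × 342 / 2.33 = 391.7 L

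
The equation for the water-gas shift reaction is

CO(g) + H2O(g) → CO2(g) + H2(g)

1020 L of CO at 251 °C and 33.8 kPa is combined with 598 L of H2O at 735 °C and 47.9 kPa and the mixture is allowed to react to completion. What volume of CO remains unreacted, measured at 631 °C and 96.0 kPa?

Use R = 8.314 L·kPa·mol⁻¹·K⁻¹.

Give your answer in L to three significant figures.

352 L

n(CO) = PV/RT = (33.8 × 1020) / (8.314 × 524.15) = 7.911 mol
n(H2O) = PV/RT = (47.9 × 598) / (8.314 × 1008.15) = 3.417 mol
For 7.911 mol CO, stoichiometry requires (1/1) × 7.911 = 7.911 mol H2O; 3.417 mol is available, so H2O is limiting.
n(CO) consumed = (1/1) × 3.417 = 3.417 mol; remaining = 7.911 − 3.417 = 4.494 mol
V(CO) = nRT/P = 4.494 × 8.314 × 904.15 / 96.0 = 351.9 L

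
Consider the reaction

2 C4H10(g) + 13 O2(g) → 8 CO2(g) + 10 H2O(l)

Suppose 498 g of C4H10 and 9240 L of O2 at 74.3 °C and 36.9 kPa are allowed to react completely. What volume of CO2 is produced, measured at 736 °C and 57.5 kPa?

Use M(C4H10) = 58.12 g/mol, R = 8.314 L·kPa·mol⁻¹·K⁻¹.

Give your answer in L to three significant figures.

n(C4H10) = 498 / 58.12 = 8.568 mol
n(O2) = PV/RT = (36.9 × 9240) / (8.314 × 347.45) = 118.0 mol
For 8.568 mol C4H10, stoichiometry requires (13/2) × 8.568 = 55.69 mol O2; 118.0 mol is available, so C4H10 is limiting.
n(CO2) = (8/2) × 8.568 = 34.27 mol
V(CO2) = nRT/P = 34.27 × 8.314 × 1009.15 / 57.5 = 5000 L

5000 L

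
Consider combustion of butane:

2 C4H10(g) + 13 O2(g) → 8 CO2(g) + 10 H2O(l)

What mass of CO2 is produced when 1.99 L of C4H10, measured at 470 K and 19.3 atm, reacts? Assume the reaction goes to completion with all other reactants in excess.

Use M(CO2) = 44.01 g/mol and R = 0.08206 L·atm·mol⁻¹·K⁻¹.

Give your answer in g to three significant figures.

n(C4H10) = PV/RT = (19.3 × 1.99) / (0.08206 × 470) = 0.9958 mol
n(CO2) = (8/2) × 0.9958 = 3.983 mol
m(CO2) = 3.983 × 44.01 = 175.3 g

175 g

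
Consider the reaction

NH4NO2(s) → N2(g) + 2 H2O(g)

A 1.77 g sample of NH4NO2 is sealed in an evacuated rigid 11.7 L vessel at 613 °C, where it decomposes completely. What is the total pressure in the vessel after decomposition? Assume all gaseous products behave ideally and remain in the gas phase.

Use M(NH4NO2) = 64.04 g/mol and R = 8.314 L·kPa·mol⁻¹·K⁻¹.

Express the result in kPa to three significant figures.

52.2 kPa

n(NH4NO2) = 1.77 / 64.04 = 0.02764 mol
n(gas produced) = (3/1) × 0.02764 = 0.08292 mol
P = nRT/V = 0.08292 × 8.314 × 886.15 / 11.7 = 52.21 kPa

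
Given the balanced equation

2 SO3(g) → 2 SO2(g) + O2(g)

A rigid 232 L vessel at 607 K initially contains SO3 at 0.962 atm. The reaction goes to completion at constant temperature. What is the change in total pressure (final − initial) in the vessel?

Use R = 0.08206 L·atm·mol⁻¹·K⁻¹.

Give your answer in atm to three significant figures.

0.481 atm

Since T and V are fixed, P_final/P_initial = n_final/n_initial = 3/2.
P_final = (3/2) × 0.962 = 1.443 atm; ΔP = 1.443 − 0.962 = 0.4810 atm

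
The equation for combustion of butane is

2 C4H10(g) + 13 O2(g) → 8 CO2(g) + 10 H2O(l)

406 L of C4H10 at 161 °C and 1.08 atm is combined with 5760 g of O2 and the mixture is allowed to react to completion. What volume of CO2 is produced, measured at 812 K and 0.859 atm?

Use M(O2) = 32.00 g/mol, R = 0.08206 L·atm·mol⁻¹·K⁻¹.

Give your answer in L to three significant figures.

n(C4H10) = PV/RT = (1.08 × 406) / (0.08206 × 434.15) = 12.31 mol
n(O2) = 5760 / 32.00 = 180.0 mol
For 12.31 mol C4H10, stoichiometry requires (13/2) × 12.31 = 80.02 mol O2; 180.0 mol is available, so C4H10 is limiting.
n(CO2) = (8/2) × 12.31 = 49.24 mol
V(CO2) = nRT/P = 49.24 × 0.08206 × 812 / 0.859 = 3820 L

3820 L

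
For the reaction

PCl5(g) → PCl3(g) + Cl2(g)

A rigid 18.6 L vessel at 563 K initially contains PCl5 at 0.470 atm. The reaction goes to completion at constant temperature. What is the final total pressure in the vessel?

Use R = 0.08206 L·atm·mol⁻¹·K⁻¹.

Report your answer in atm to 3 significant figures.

0.940 atm

Since T and V are fixed, P_final/P_initial = n_final/n_initial = 2/1.
P_final = (2/1) × 0.470 = 0.9400 atm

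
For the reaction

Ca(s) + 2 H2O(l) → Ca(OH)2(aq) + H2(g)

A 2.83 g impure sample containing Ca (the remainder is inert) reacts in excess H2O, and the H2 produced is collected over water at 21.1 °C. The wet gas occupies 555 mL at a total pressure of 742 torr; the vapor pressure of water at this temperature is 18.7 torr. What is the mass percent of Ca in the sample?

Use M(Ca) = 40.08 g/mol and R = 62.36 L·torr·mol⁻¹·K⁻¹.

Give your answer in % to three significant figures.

31.0 %

P(H2) = 742 − 18.7 = 723.3 torr
n(H2) = PV/RT = (723.3 × 0.5550) / (62.36 × 294.25) = 0.02188 mol
n(Ca) = (1/1) × 0.02188 = 0.02188 mol
m(Ca) = 0.02188 × 40.08 = 0.8770 g
%Ca = 0.8770 / 2.83 × 100 = 30.99%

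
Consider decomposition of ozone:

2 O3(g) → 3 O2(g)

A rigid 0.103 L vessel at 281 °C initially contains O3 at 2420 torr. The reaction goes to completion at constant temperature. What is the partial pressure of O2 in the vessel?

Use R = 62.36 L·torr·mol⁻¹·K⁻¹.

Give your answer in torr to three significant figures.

n(O3)₀ = PV/RT = (2420 × 0.103) / (62.36 × 554.15) = 0.007213 mol
n(O2) = (3/2) × 0.007213 = 0.01082 mol
P(O2) = nRT/V = 0.01082 × 62.36 × 554.15 / 0.103 = 3630 torr

3630 torr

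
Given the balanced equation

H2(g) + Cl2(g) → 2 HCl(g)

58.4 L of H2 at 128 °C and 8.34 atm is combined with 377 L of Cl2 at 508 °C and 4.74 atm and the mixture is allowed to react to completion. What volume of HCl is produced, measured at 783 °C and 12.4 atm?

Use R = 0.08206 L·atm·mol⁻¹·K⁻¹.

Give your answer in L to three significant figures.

207 L

n(H2) = PV/RT = (8.34 × 58.4) / (0.08206 × 401.15) = 14.80 mol
n(Cl2) = PV/RT = (4.74 × 377) / (0.08206 × 781.15) = 27.88 mol
For 14.80 mol H2, stoichiometry requires (1/1) × 14.80 = 14.80 mol Cl2; 27.88 mol is available, so H2 is limiting.
n(HCl) = (2/1) × 14.80 = 29.60 mol
V(HCl) = nRT/P = 29.60 × 0.08206 × 1056.15 / 12.4 = 206.9 L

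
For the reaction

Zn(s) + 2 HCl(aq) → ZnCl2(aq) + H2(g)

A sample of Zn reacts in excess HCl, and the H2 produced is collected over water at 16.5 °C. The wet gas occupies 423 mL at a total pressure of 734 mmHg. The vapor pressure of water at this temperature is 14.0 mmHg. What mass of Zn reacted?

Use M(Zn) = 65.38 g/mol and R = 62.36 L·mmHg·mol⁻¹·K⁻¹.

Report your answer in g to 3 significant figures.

1.10 g

P(H2) = 734 − 14.0 = 720.0 mmHg
n(H2) = PV/RT = (720.0 × 0.4230) / (62.36 × 289.65) = 0.01686 mol
n(Zn) = (1/1) × 0.01686 = 0.01686 mol
m(Zn) = 0.01686 × 65.38 = 1.102 g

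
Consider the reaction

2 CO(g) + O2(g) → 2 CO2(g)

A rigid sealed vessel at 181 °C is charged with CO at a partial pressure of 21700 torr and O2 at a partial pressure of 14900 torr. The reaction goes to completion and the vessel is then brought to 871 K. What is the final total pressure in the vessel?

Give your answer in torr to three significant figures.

At constant V, partial pressures at 181 °C are proportional to moles, so apply stoichiometry directly to pressures.
P(O2) required for 21700 torr of CO = (1/2) × 21700 = 10850 torr; available 14900 torr, so CO is limiting.
P(O2) remaining = 14900 − (1/2) × 21700 = 4050 torr
P(gaseous products) = (2)/2 × 21700 = 21700 torr
P_total at 181 °C = 4050 + 21700 = 25750 torr
Scaling to 871 K: P = 25750 × 871/454.15 = 49390 torr

49400 torr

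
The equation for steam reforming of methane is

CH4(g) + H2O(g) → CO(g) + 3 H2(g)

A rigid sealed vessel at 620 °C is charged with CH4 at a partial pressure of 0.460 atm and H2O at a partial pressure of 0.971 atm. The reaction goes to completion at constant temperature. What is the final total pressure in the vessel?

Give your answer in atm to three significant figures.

With V and T fixed, P_i ∝ n_i, so the mole ratios apply directly to partial pressures at 620 °C.
P(H2O) required for 0.460 atm of CH4 = (1/1) × 0.460 = 0.4600 atm; available 0.971 atm, so CH4 is limiting.
P(H2O) remaining = 0.971 − (1/1) × 0.460 = 0.5110 atm
P(gaseous products) = (1+3)/1 × 0.460 = 1.840 atm
P_total at 620 °C = 0.5110 + 1.840 = 2.351 atm

2.35 atm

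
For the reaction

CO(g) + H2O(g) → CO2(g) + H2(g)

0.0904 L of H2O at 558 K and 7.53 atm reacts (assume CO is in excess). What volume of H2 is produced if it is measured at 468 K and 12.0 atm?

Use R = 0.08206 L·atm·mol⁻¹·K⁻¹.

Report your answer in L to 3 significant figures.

n(H2O) = PV/RT = (7.53 × 0.0904) / (0.08206 × 558) = 0.01487 mol
n(H2) = (1/1) × 0.01487 = 0.01487 mol
V = nRT/P = 0.01487 × 0.08206 × 468 / 12.0 = 0.04759 L

0.0476 L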